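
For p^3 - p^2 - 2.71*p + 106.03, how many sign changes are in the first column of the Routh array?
Routh array:
p^3: [1, -2.71]; p^2: [-1, 106.03]; p^1: [103.32]; p^0: [106.03]
First column: [1, -1, 103.32, 106.03]. Sign changes = 2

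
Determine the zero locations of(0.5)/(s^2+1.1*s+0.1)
Numerator is a nonzero constant (0.5) → Zeros: none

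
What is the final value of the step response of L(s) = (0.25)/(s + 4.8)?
FVT: lim_{t→∞} y(t) = lim_{s→0} s*Y(s) where Y(s) = L(s)/s.
= lim_{s→0} L(s) = L(0) = num(0)/den(0) = 0.25/4.8 = 0.05208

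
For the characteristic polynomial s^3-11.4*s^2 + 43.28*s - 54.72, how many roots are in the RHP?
s^3 - 11.4*s^2 + 43.28*s - 54.72 = (s - 4)(s - 3.6)(s - 3.8). Poles: 3.6, 3.8, 4. RHP poles (Re>0): 3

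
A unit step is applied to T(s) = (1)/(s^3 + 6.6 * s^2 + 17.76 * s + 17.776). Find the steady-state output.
FVT: lim_{t→∞} y(t) = lim_{s→0} s*Y(s) where Y(s) = T(s)/s.
= lim_{s→0} T(s) = T(0) = num(0)/den(0) = 1/17.776 = 0.05626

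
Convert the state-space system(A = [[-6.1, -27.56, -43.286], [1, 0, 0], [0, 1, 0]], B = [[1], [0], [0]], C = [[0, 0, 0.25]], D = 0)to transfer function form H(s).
H(s) = C(sI - A)⁻¹B + D.
Characteristic polynomial det(sI - A) = s^3 + 6.1*s^2 + 27.56*s + 43.286.
Numerator from C·adj(sI-A)·B + D·det(sI-A) = 0.25.
H(s) = (0.25)/(s^3 + 6.1*s^2 + 27.56*s + 43.286)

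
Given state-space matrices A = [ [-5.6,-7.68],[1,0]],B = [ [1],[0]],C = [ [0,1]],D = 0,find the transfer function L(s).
L(s) = C(sI - A)⁻¹B + D.
Characteristic polynomial det(sI - A) = s^2 + 5.6*s + 7.68.
Numerator from C·adj(sI-A)·B + D·det(sI-A) = 1.
L(s) = (1)/(s^2 + 5.6*s + 7.68)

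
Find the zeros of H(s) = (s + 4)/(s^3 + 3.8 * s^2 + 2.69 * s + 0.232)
Set numerator = 0: s + 4 = 0 → Zeros: -4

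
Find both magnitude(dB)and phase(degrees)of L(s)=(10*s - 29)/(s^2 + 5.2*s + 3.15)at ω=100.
Substitute s = j*100: L(j100) = 0.00808232 - 0.0996111j.
|L| = 20*log₁₀(sqrt(Re²+Im²)) = -20.01 dB.
∠L = atan2(Im, Re) = -85.36°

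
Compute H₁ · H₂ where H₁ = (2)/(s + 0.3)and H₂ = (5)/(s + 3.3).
Series: H = H₁ · H₂ = (n₁·n₂)/(d₁·d₂).
Num: n₁·n₂ = 10. Den: d₁·d₂ = s^2 + 3.6*s + 0.99.
H(s) = (10)/(s^2 + 3.6*s + 0.99)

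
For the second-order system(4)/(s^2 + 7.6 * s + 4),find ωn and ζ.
Standard form: ωn²/(s²+2ζωn·s+ωn²).
const=4=ωn² → ωn=2, s coeff=7.6=2ζωn → ζ=1.9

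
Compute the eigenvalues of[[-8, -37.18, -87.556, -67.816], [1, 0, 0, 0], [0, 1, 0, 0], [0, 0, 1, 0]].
Eigenvalues solve det(λI - A) = 0.
Characteristic polynomial: λ^4 + 8*λ^3 + 37.18*λ^2 + 87.556*λ + 67.816 = 0.
Factor: (λ + 2.8)(λ + 1.4)(λ^2 + 3.8*λ + 17.3) = 0.
Roots: -1.4, -1.9 + 3.7j, -1.9 - 3.7j, -2.8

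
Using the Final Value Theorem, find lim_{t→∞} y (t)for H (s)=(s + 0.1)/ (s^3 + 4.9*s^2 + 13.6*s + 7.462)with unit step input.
FVT: lim_{t→∞} y(t) = lim_{s→0} s*Y(s) where Y(s) = H(s)/s.
= lim_{s→0} H(s) = H(0) = num(0)/den(0) = 0.1/7.462 = 0.0134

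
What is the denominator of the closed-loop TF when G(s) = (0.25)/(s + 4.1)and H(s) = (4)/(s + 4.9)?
Characteristic poly = G_den * H_den + G_num * H_num = (s^2 + 9*s + 20.09) + (1) = s^2 + 9*s + 21.09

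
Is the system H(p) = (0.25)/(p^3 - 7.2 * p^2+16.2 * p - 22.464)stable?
Denominator: p^3 - 7.2*p^2 + 16.2*p - 22.464 = (p - 4.8)(p^2 - 2.4*p + 4.68). Poles: 1.2 + 1.8j, 1.2 - 1.8j, 4.8. All Re(p)<0: No (unstable)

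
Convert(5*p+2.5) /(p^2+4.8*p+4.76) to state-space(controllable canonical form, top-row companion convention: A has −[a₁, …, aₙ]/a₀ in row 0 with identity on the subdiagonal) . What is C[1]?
Reachable canonical form: C = numerator coefficients (right-aligned, zero-padded to length n).
num = 5*p + 2.5, C = [[5, 2.5]].
C[1] = 2.5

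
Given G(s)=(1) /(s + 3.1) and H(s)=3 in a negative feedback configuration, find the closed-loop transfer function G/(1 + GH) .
Closed-loop T = G/(1+GH).
Numerator: G_num * H_den = 1.
Denominator: G_den * H_den + G_num * H_num = (s + 3.1) + (3) = s + 6.1.
T(s) = (1)/(s + 6.1)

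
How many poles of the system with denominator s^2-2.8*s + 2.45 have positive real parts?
Poles: 1.4 + 0.7j, 1.4 - 0.7j. RHP poles (Re>0): 2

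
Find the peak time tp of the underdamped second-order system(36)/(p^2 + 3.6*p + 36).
Standard form: ωn²/(p²+2ζωn·p+ωn²) → ωn = 6, ζ = 0.3.
ωd = ωn·√(1-ζ²) = 6·√(1-0.3²) = 5.724.
tp = π/ωd = π/5.724 = 0.5489 s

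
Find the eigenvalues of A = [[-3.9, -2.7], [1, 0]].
Eigenvalues solve det(λI - A) = 0.
Characteristic polynomial: λ^2 + 3.9*λ + 2.7 = 0.
Factor: (λ + 0.9)(λ + 3) = 0.
Roots: -0.9, -3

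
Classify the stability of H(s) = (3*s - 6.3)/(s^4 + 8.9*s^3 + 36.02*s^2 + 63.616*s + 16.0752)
Denominator: s^4 + 8.9*s^3 + 36.02*s^2 + 63.616*s + 16.0752 = (s + 0.3)(s + 3.4)(s^2 + 5.2*s + 15.76). Poles: -0.3, -2.6 + 3j, -2.6 - 3j, -3.4. Stable (all poles in LHP)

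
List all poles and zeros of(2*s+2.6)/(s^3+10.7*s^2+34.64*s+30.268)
Set denominator = 0: s^3 + 10.7*s^2 + 34.64*s + 30.268 = (s + 4.7)(s + 1.4)(s + 4.6) = 0 → Poles: -1.4, -4.6, -4.7
Set numerator = 0: 2*s + 2.6 = 0 → Zeros: -1.3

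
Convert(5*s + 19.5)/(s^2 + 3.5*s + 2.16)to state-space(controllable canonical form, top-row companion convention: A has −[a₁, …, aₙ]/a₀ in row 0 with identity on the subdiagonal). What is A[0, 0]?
Reachable canonical form for den = s^2 + 3.5*s + 2.16: top row of A = -[a₁,a₂,...,aₙ]/a₀, ones on the subdiagonal, zeros elsewhere.
A = [[-3.5, -2.16], [1, 0]].
A[0,0] = -3.5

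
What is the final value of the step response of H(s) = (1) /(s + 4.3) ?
FVT: lim_{t→∞} y(t) = lim_{s→0} s*Y(s) where Y(s) = H(s)/s.
= lim_{s→0} H(s) = H(0) = num(0)/den(0) = 1/4.3 = 0.2326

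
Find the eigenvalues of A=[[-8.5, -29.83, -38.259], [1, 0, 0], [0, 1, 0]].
Eigenvalues solve det(λI - A) = 0.
Characteristic polynomial: λ^3 + 8.5*λ^2 + 29.83*λ + 38.259 = 0.
Factor: (λ + 2.7)(λ^2 + 5.8*λ + 14.17) = 0.
Roots: -2.7, -2.9 + 2.4j, -2.9 - 2.4j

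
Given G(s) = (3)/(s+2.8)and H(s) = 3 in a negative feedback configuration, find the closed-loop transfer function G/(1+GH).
Closed-loop T = G/(1+GH).
Numerator: G_num * H_den = 3.
Denominator: G_den * H_den + G_num * H_num = (s + 2.8) + (9) = s + 11.8.
T(s) = (3)/(s + 11.8)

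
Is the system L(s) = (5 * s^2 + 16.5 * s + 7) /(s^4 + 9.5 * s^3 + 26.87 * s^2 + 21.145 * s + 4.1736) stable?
Denominator: s^4 + 9.5*s^3 + 26.87*s^2 + 21.145*s + 4.1736 = (s + 3.7)(s + 0.8)(s + 0.3)(s + 4.7). Poles: -0.3, -0.8, -3.7, -4.7. All Re(p)<0: Yes (stable)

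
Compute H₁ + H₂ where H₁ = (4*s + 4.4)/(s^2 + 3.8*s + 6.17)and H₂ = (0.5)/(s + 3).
Parallel: H = H₁ + H₂ = (n₁·d₂ + n₂·d₁)/(d₁·d₂).
n₁·d₂ = 4*s^2 + 16.4*s + 13.2. n₂·d₁ = 0.5*s^2 + 1.9*s + 3.085. Sum = 4.5*s^2 + 18.3*s + 16.285. d₁·d₂ = s^3 + 6.8*s^2 + 17.57*s + 18.51.
H(s) = (4.5*s^2 + 18.3*s + 16.285)/(s^3 + 6.8*s^2 + 17.57*s + 18.51)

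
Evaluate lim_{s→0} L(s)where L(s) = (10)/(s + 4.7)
DC gain = L(0) = num(0)/den(0) = 10/4.7 = 2.128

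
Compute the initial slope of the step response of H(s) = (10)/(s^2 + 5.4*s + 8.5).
IVT: y'(0⁺) = lim_{s→∞} s²·Y(s) = lim_{s→∞} s·H(s).
deg(num) = 0, deg(den) = 2, relative degree = 2 ≥ 2, so s·H(s) → 0. Initial slope = 0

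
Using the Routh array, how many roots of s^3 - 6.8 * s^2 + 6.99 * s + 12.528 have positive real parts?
Routh array:
s^3: [1, 6.99]; s^2: [-6.8, 12.528]; s^1: [8.83235]; s^0: [12.528]
First column: [1, -6.8, 8.83235, 12.528]. Sign changes = RHP roots = 2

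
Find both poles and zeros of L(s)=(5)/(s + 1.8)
Set denominator = 0: s + 1.8 = 0 → Poles: -1.8
Numerator is a nonzero constant (5) → Zeros: none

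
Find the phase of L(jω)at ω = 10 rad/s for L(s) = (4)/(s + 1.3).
Substitute s = j*10: L(j10) = 0.0511358 - 0.393352j.
∠L(j10) = atan2(Im, Re) = atan2(-0.393352, 0.0511358) = -82.59°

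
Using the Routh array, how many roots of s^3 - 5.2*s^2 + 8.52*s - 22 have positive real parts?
Routh array:
s^3: [1, 8.52]; s^2: [-5.2, -22]; s^1: [4.28923]; s^0: [-22]
First column: [1, -5.2, 4.28923, -22]. Sign changes = RHP roots = 3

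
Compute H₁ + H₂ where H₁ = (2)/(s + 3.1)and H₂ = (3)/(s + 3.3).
Parallel: H = H₁ + H₂ = (n₁·d₂ + n₂·d₁)/(d₁·d₂).
n₁·d₂ = 2*s + 6.6. n₂·d₁ = 3*s + 9.3. Sum = 5*s + 15.9. d₁·d₂ = s^2 + 6.4*s + 10.23.
H(s) = (5*s + 15.9)/(s^2 + 6.4*s + 10.23)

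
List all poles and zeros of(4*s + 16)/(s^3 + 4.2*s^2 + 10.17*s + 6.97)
Set denominator = 0: s^3 + 4.2*s^2 + 10.17*s + 6.97 = (s + 1)(s^2 + 3.2*s + 6.97) = 0 → Poles: -1, -1.6 + 2.1j, -1.6 - 2.1j
Set numerator = 0: 4*s + 16 = 0 → Zeros: -4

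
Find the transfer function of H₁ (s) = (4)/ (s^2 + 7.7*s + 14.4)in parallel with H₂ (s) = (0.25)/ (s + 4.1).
Parallel: H = H₁ + H₂ = (n₁·d₂ + n₂·d₁)/(d₁·d₂).
n₁·d₂ = 4*s + 16.4. n₂·d₁ = 0.25*s^2 + 1.925*s + 3.6. Sum = 0.25*s^2 + 5.925*s + 20. d₁·d₂ = s^3 + 11.8*s^2 + 45.97*s + 59.04.
H(s) = (0.25*s^2 + 5.925*s + 20)/(s^3 + 11.8*s^2 + 45.97*s + 59.04)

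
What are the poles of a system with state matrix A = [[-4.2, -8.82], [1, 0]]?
Eigenvalues solve det(λI - A) = 0.
Characteristic polynomial: λ^2 + 4.2*λ + 8.82 = 0.
Roots: -2.1 + 2.1j, -2.1 - 2.1j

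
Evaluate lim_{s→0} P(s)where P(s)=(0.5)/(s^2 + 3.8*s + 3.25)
DC gain = P(0) = num(0)/den(0) = 0.5/3.25 = 0.1538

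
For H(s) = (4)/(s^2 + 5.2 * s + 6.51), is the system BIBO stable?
Denominator: s^2 + 5.2*s + 6.51 = (s + 3.1)(s + 2.1). Poles: -2.1, -3.1. All Re(p)<0: Yes (stable)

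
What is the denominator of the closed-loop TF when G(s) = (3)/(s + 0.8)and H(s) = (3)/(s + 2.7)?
Characteristic poly = G_den * H_den + G_num * H_num = (s^2 + 3.5*s + 2.16) + (9) = s^2 + 3.5*s + 11.16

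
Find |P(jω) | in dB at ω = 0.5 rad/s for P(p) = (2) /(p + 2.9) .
Substitute p = j*0.5: P(j0.5) = 0.669746 - 0.115473j.
|P(j0.5)| = sqrt(Re² + Im²) = 0.6796.
20*log₁₀(0.6796) = -3.35 dB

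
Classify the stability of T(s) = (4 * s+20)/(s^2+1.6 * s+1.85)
Denominator: s^2 + 1.6*s + 1.85. Poles: -0.8 + 1.1j, -0.8 - 1.1j. Stable (all poles in LHP)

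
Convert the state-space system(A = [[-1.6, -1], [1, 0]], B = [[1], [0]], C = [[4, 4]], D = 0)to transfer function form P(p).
P(p) = C(pI - A)⁻¹B + D.
Characteristic polynomial det(pI - A) = p^2 + 1.6*p + 1.
Numerator from C·adj(pI-A)·B + D·det(pI-A) = 4*p + 4.
P(p) = (4*p + 4)/(p^2 + 1.6*p + 1)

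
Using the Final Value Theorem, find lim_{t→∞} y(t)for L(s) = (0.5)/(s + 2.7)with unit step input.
FVT: lim_{t→∞} y(t) = lim_{s→0} s*Y(s) where Y(s) = L(s)/s.
= lim_{s→0} L(s) = L(0) = num(0)/den(0) = 0.5/2.7 = 0.1852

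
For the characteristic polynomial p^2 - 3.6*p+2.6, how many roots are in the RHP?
p^2 - 3.6*p + 2.6 = (p - 2.6)(p - 1). Poles: 1, 2.6. RHP poles (Re>0): 2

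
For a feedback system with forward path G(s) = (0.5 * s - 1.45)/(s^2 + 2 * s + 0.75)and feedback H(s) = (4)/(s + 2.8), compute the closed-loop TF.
Closed-loop T = G/(1+GH).
Numerator: G_num * H_den = 0.5*s^2 - 0.05*s - 4.06.
Denominator: G_den * H_den + G_num * H_num = (s^3 + 4.8*s^2 + 6.35*s + 2.1) + (2*s - 5.8) = s^3 + 4.8*s^2 + 8.35*s - 3.7.
T(s) = (0.5*s^2 - 0.05*s - 4.06)/(s^3 + 4.8*s^2 + 8.35*s - 3.7)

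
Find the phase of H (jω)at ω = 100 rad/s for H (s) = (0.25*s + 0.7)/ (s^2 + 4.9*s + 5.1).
Substitute s = j*100: H(j100) = 5.24632e-05 - 0.0024987j.
∠H(j100) = atan2(Im, Re) = atan2(-0.0024987, 5.24632e-05) = -88.80°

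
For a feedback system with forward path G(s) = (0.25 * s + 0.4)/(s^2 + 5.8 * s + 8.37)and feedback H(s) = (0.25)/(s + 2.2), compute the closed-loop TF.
Closed-loop T = G/(1+GH).
Numerator: G_num * H_den = 0.25*s^2 + 0.95*s + 0.88.
Denominator: G_den * H_den + G_num * H_num = (s^3 + 8*s^2 + 21.13*s + 18.414) + (0.0625*s + 0.1) = s^3 + 8*s^2 + 21.1925*s + 18.514.
T(s) = (0.25*s^2 + 0.95*s + 0.88)/(s^3 + 8*s^2 + 21.1925*s + 18.514)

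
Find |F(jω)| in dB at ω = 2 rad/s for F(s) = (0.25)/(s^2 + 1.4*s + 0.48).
Substitute s = j*2: F(j2) = -0.0434989 - 0.0346014j.
|F(j2)| = sqrt(Re² + Im²) = 0.05558.
20*log₁₀(0.05558) = -25.10 dB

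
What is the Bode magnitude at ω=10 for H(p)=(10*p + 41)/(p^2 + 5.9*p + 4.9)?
Substitute p = j*10: H(j10) = 0.159752 - 0.952414j.
|H(j10)| = sqrt(Re² + Im²) = 0.9657.
20*log₁₀(0.9657) = -0.30 dB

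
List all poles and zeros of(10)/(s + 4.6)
Set denominator = 0: s + 4.6 = 0 → Poles: -4.6
Numerator is a nonzero constant (10) → Zeros: none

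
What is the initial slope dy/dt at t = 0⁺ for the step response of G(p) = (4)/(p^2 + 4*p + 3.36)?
IVT: y'(0⁺) = lim_{p→∞} p²·Y(p) = lim_{p→∞} p·G(p).
deg(num) = 0, deg(den) = 2, relative degree = 2 ≥ 2, so p·G(p) → 0. Initial slope = 0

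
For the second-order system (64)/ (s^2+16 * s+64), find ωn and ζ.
Standard form: ωn²/(s²+2ζωn·s+ωn²).
const=64=ωn² → ωn=8, s coeff=16=2ζωn → ζ=1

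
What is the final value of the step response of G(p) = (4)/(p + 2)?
FVT: lim_{t→∞} y(t) = lim_{p→0} p*Y(p) where Y(p) = G(p)/p.
= lim_{p→0} G(p) = G(0) = num(0)/den(0) = 4/2 = 2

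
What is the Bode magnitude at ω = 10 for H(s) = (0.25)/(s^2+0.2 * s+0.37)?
Substitute s = j*10: H(j10) = -0.00250827 - 5.03518e-05j.
|H(j10)| = sqrt(Re² + Im²) = 0.002509.
20*log₁₀(0.002509) = -52.01 dB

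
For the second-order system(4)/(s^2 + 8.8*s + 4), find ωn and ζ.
Standard form: ωn²/(s²+2ζωn·s+ωn²).
const=4=ωn² → ωn=2, s coeff=8.8=2ζωn → ζ=2.2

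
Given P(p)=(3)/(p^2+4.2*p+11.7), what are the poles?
Set denominator = 0: p^2 + 4.2*p + 11.7 = 0 → Poles: -2.1 + 2.7j, -2.1 - 2.7j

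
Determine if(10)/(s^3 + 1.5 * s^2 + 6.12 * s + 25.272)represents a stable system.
Denominator: s^3 + 1.5*s^2 + 6.12*s + 25.272 = (s + 2.7)(s^2 - 1.2*s + 9.36). Poles: -2.7, 0.6 + 3j, 0.6 - 3j. All Re(p)<0: No (unstable)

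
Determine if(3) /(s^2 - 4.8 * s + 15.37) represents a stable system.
Denominator: s^2 - 4.8*s + 15.37. Poles: 2.4 + 3.1j, 2.4 - 3.1j. All Re(p)<0: No (unstable)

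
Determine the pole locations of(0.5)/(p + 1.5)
Set denominator = 0: p + 1.5 = 0 → Poles: -1.5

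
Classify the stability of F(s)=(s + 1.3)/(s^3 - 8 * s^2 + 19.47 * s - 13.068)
Denominator: s^3 - 8*s^2 + 19.47*s - 13.068 = (s - 3.3)(s - 1.1)(s - 3.6). Poles: 1.1, 3.3, 3.6. Unstable (3 pole(s) in RHP)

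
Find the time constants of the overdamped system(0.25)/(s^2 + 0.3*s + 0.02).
Overdamped: real poles at -0.2, -0.1. τ = -1/pole → τ₁ = 5, τ₂ = 10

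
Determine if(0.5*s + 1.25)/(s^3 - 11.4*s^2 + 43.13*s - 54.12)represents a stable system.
Denominator: s^3 - 11.4*s^2 + 43.13*s - 54.12 = (s - 3.3)(s - 4)(s - 4.1). Poles: 3.3, 4, 4.1. All Re(p)<0: No (unstable)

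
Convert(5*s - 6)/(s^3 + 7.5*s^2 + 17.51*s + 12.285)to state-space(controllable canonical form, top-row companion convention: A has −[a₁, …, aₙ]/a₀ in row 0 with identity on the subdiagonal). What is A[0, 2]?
Reachable canonical form for den = s^3 + 7.5*s^2 + 17.51*s + 12.285: top row of A = -[a₁,a₂,...,aₙ]/a₀, ones on the subdiagonal, zeros elsewhere.
A = [[-7.5, -17.51, -12.285], [1, 0, 0], [0, 1, 0]].
A[0,2] = -12.285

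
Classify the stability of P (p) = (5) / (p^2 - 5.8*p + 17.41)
Denominator: p^2 - 5.8*p + 17.41. Poles: 2.9 + 3j, 2.9 - 3j. Unstable (2 pole(s) in RHP)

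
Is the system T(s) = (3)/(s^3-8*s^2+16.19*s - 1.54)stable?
Denominator: s^3 - 8*s^2 + 16.19*s - 1.54 = (s - 3.5)(s - 4.4)(s - 0.1). Poles: 0.1, 3.5, 4.4. All Re(p)<0: No (unstable)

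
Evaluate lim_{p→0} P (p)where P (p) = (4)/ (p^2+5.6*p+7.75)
DC gain = P(0) = num(0)/den(0) = 4/7.75 = 0.5161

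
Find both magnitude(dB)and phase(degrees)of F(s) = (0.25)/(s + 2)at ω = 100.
Substitute s = j*100: F(j100) = 4.998e-05 - 0.002499j.
|F| = 20*log₁₀(sqrt(Re²+Im²)) = -52.04 dB.
∠F = atan2(Im, Re) = -88.85°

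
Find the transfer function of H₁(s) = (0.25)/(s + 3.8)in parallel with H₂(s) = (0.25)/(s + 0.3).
Parallel: H = H₁ + H₂ = (n₁·d₂ + n₂·d₁)/(d₁·d₂).
n₁·d₂ = 0.25*s + 0.075. n₂·d₁ = 0.25*s + 0.95. Sum = 0.5*s + 1.025. d₁·d₂ = s^2 + 4.1*s + 1.14.
H(s) = (0.5*s + 1.025)/(s^2 + 4.1*s + 1.14)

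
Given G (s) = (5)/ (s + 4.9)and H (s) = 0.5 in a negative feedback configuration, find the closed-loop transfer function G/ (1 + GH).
Closed-loop T = G/(1+GH).
Numerator: G_num * H_den = 5.
Denominator: G_den * H_den + G_num * H_num = (s + 4.9) + (2.5) = s + 7.4.
T(s) = (5)/(s + 7.4)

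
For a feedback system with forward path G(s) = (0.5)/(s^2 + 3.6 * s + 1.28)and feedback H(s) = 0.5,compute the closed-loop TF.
Closed-loop T = G/(1+GH).
Numerator: G_num * H_den = 0.5.
Denominator: G_den * H_den + G_num * H_num = (s^2 + 3.6*s + 1.28) + (0.25) = s^2 + 3.6*s + 1.53.
T(s) = (0.5)/(s^2 + 3.6*s + 1.53)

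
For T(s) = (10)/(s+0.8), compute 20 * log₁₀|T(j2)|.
Substitute s = j*2: T(j2) = 1.72414 - 4.31034j.
|T(j2)| = sqrt(Re² + Im²) = 4.642.
20*log₁₀(4.642) = 13.33 dB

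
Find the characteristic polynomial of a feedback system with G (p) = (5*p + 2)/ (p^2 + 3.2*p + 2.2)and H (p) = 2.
Characteristic poly = G_den * H_den + G_num * H_num = (p^2 + 3.2*p + 2.2) + (10*p + 4) = p^2 + 13.2*p + 6.2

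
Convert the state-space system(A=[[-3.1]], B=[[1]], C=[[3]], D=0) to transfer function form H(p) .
H(p) = C(pI - A)⁻¹B + D.
Characteristic polynomial det(pI - A) = p + 3.1.
Numerator from C·adj(pI-A)·B + D·det(pI-A) = 3.
H(p) = (3)/(p + 3.1)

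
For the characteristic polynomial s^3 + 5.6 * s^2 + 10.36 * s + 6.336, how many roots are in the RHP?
s^3 + 5.6*s^2 + 10.36*s + 6.336 = (s + 1.8)(s + 2.2)(s + 1.6). Poles: -1.6, -1.8, -2.2. RHP poles (Re>0): 0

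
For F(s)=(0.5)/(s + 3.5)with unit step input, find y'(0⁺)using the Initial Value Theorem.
IVT: y'(0⁺) = lim_{s→∞} s²·Y(s) = lim_{s→∞} s·F(s).
deg(num) = 0, deg(den) = 1, relative degree = 1, so s·F(s) → (leading num)/(leading den) = 0.5/1 = 0.5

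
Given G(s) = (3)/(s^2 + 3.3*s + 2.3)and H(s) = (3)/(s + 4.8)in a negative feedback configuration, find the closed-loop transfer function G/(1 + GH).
Closed-loop T = G/(1+GH).
Numerator: G_num * H_den = 3*s + 14.4.
Denominator: G_den * H_den + G_num * H_num = (s^3 + 8.1*s^2 + 18.14*s + 11.04) + (9) = s^3 + 8.1*s^2 + 18.14*s + 20.04.
T(s) = (3*s + 14.4)/(s^3 + 8.1*s^2 + 18.14*s + 20.04)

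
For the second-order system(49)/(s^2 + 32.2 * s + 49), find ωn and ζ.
Standard form: ωn²/(s²+2ζωn·s+ωn²).
const=49=ωn² → ωn=7, s coeff=32.2=2ζωn → ζ=2.3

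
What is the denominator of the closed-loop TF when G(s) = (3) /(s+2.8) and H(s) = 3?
Characteristic poly = G_den * H_den + G_num * H_num = (s + 2.8) + (9) = s + 11.8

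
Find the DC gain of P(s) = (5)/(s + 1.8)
DC gain = P(0) = num(0)/den(0) = 5/1.8 = 2.778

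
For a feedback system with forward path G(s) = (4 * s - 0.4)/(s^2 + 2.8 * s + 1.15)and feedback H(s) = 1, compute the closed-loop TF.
Closed-loop T = G/(1+GH).
Numerator: G_num * H_den = 4*s - 0.4.
Denominator: G_den * H_den + G_num * H_num = (s^2 + 2.8*s + 1.15) + (4*s - 0.4) = s^2 + 6.8*s + 0.75.
T(s) = (4*s - 0.4)/(s^2 + 6.8*s + 0.75)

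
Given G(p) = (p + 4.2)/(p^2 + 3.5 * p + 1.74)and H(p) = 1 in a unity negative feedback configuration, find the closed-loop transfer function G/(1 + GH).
Closed-loop T = G/(1+GH).
Numerator: G_num * H_den = p + 4.2.
Denominator: G_den * H_den + G_num * H_num = (p^2 + 3.5*p + 1.74) + (p + 4.2) = p^2 + 4.5*p + 5.94.
T(p) = (p + 4.2)/(p^2 + 4.5*p + 5.94)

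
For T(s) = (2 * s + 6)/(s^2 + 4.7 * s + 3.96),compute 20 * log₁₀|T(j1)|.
Substitute s = j*1: T(j1) = 0.880343 - 0.722167j.
|T(j1)| = sqrt(Re² + Im²) = 1.139.
20*log₁₀(1.139) = 1.13 dB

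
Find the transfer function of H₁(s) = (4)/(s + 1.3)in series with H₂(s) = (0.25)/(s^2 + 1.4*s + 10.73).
Series: H = H₁ · H₂ = (n₁·n₂)/(d₁·d₂).
Num: n₁·n₂ = 1. Den: d₁·d₂ = s^3 + 2.7*s^2 + 12.55*s + 13.949.
H(s) = (1)/(s^3 + 2.7*s^2 + 12.55*s + 13.949)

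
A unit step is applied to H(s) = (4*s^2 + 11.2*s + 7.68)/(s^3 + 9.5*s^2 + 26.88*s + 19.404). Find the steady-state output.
FVT: lim_{t→∞} y(t) = lim_{s→0} s*Y(s) where Y(s) = H(s)/s.
= lim_{s→0} H(s) = H(0) = num(0)/den(0) = 7.68/19.404 = 0.3958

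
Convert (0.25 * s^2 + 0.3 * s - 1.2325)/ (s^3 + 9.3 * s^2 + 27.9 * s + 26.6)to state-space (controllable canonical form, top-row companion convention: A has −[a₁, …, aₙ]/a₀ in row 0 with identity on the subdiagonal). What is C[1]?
Reachable canonical form: C = numerator coefficients (right-aligned, zero-padded to length n).
num = 0.25*s^2 + 0.3*s - 1.2325, C = [[0.25, 0.3, -1.2325]].
C[1] = 0.3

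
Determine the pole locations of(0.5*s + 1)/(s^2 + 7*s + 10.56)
Set denominator = 0: s^2 + 7*s + 10.56 = (s + 2.2)(s + 4.8) = 0 → Poles: -2.2, -4.8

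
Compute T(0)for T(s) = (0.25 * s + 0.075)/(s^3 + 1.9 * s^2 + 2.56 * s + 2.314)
DC gain = T(0) = num(0)/den(0) = 0.075/2.314 = 0.03241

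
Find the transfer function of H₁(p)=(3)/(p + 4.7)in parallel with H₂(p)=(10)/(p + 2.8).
Parallel: H = H₁ + H₂ = (n₁·d₂ + n₂·d₁)/(d₁·d₂).
n₁·d₂ = 3*p + 8.4. n₂·d₁ = 10*p + 47. Sum = 13*p + 55.4. d₁·d₂ = p^2 + 7.5*p + 13.16.
H(p) = (13*p + 55.4)/(p^2 + 7.5*p + 13.16)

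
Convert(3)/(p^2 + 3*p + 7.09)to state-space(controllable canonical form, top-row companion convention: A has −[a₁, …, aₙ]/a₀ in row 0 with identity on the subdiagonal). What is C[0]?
Reachable canonical form: C = numerator coefficients (right-aligned, zero-padded to length n).
num = 3, C = [[0, 3]].
C[0] = 0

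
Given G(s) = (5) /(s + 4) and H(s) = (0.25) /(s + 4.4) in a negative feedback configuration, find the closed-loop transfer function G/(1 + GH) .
Closed-loop T = G/(1+GH).
Numerator: G_num * H_den = 5*s + 22.
Denominator: G_den * H_den + G_num * H_num = (s^2 + 8.4*s + 17.6) + (1.25) = s^2 + 8.4*s + 18.85.
T(s) = (5*s + 22)/(s^2 + 8.4*s + 18.85)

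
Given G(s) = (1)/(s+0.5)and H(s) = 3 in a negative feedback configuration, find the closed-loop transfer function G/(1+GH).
Closed-loop T = G/(1+GH).
Numerator: G_num * H_den = 1.
Denominator: G_den * H_den + G_num * H_num = (s + 0.5) + (3) = s + 3.5.
T(s) = (1)/(s + 3.5)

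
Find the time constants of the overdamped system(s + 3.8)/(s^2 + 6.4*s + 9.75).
Overdamped: real poles at -2.5, -3.9. τ = -1/pole → τ₁ = 0.4, τ₂ = 0.2564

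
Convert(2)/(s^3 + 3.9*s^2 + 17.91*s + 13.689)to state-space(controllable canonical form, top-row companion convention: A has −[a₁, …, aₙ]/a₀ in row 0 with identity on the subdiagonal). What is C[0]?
Reachable canonical form: C = numerator coefficients (right-aligned, zero-padded to length n).
num = 2, C = [[0, 0, 2]].
C[0] = 0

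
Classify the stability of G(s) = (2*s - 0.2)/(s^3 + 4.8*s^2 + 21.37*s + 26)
Denominator: s^3 + 4.8*s^2 + 21.37*s + 26 = (s + 1.6)(s^2 + 3.2*s + 16.25). Poles: -1.6, -1.6 + 3.7j, -1.6 - 3.7j. Stable (all poles in LHP)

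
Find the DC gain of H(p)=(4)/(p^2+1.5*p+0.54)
DC gain = H(0) = num(0)/den(0) = 4/0.54 = 7.407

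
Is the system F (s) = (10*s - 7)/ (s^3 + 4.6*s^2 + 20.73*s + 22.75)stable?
Denominator: s^3 + 4.6*s^2 + 20.73*s + 22.75 = (s + 1.4)(s^2 + 3.2*s + 16.25). Poles: -1.4, -1.6 + 3.7j, -1.6 - 3.7j. All Re(p)<0: Yes (stable)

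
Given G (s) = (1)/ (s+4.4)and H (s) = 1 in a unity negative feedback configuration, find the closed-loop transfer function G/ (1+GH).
Closed-loop T = G/(1+GH).
Numerator: G_num * H_den = 1.
Denominator: G_den * H_den + G_num * H_num = (s + 4.4) + (1) = s + 5.4.
T(s) = (1)/(s + 5.4)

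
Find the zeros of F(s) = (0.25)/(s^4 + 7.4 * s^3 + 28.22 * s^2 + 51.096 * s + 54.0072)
Numerator is a nonzero constant (0.25) → Zeros: none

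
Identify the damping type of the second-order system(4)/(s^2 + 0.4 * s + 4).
Standard form: ωn²/(s²+2ζωn·s+ωn²) gives ωn=2, ζ=0.1.
Underdamped (ζ = 0.1 < 1)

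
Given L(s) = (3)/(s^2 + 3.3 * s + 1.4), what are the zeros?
Numerator is a nonzero constant (3) → Zeros: none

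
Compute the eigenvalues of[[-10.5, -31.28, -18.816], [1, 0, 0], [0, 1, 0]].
Eigenvalues solve det(λI - A) = 0.
Characteristic polynomial: λ^3 + 10.5*λ^2 + 31.28*λ + 18.816 = 0.
Factor: (λ + 4.8)(λ + 4.9)(λ + 0.8) = 0.
Roots: -0.8, -4.8, -4.9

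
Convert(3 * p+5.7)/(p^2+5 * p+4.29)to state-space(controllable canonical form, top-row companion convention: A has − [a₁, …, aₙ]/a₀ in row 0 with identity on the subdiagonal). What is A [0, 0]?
Reachable canonical form for den = p^2 + 5*p + 4.29: top row of A = -[a₁,a₂,...,aₙ]/a₀, ones on the subdiagonal, zeros elsewhere.
A = [[-5, -4.29], [1, 0]].
A[0,0] = -5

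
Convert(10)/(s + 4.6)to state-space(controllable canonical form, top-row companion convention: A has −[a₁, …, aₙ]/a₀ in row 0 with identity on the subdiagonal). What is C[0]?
Reachable canonical form: C = numerator coefficients (right-aligned, zero-padded to length n).
num = 10, C = [[10]].
C[0] = 10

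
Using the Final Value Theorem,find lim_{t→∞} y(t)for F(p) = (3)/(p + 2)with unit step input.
FVT: lim_{t→∞} y(t) = lim_{p→0} p*Y(p) where Y(p) = F(p)/p.
= lim_{p→0} F(p) = F(0) = num(0)/den(0) = 3/2 = 1.5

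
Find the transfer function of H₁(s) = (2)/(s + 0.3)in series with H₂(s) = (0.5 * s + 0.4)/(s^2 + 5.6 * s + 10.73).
Series: H = H₁ · H₂ = (n₁·n₂)/(d₁·d₂).
Num: n₁·n₂ = s + 0.8. Den: d₁·d₂ = s^3 + 5.9*s^2 + 12.41*s + 3.219.
H(s) = (s + 0.8)/(s^3 + 5.9*s^2 + 12.41*s + 3.219)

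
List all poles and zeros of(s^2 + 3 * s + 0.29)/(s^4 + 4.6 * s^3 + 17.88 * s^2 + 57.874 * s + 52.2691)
Set denominator = 0: s^4 + 4.6*s^3 + 17.88*s^2 + 57.874*s + 52.2691 = (s + 3.1)(s + 1.3)(s^2 + 0.2*s + 12.97) = 0 → Poles: -0.1 + 3.6j, -0.1 - 3.6j, -1.3, -3.1
Set numerator = 0: s^2 + 3*s + 0.29 = (s + 0.1)(s + 2.9) = 0 → Zeros: -0.1, -2.9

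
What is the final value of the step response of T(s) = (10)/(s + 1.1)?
FVT: lim_{t→∞} y(t) = lim_{s→0} s*Y(s) where Y(s) = T(s)/s.
= lim_{s→0} T(s) = T(0) = num(0)/den(0) = 10/1.1 = 9.091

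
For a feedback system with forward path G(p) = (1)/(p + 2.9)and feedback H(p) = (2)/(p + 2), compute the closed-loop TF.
Closed-loop T = G/(1+GH).
Numerator: G_num * H_den = p + 2.
Denominator: G_den * H_den + G_num * H_num = (p^2 + 4.9*p + 5.8) + (2) = p^2 + 4.9*p + 7.8.
T(p) = (p + 2)/(p^2 + 4.9*p + 7.8)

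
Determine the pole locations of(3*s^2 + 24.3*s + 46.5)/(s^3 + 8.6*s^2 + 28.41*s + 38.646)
Set denominator = 0: s^3 + 8.6*s^2 + 28.41*s + 38.646 = (s + 3.8)(s^2 + 4.8*s + 10.17) = 0 → Poles: -2.4 + 2.1j, -2.4 - 2.1j, -3.8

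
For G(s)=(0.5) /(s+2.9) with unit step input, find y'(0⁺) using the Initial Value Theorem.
IVT: y'(0⁺) = lim_{s→∞} s²·Y(s) = lim_{s→∞} s·G(s).
deg(num) = 0, deg(den) = 1, relative degree = 1, so s·G(s) → (leading num)/(leading den) = 0.5/1 = 0.5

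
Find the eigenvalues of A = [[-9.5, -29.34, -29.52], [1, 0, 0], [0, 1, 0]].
Eigenvalues solve det(λI - A) = 0.
Characteristic polynomial: λ^3 + 9.5*λ^2 + 29.34*λ + 29.52 = 0.
Factor: (λ + 3)(λ + 2.4)(λ + 4.1) = 0.
Roots: -2.4, -3, -4.1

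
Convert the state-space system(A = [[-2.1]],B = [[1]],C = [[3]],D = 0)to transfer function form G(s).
G(s) = C(sI - A)⁻¹B + D.
Characteristic polynomial det(sI - A) = s + 2.1.
Numerator from C·adj(sI-A)·B + D·det(sI-A) = 3.
G(s) = (3)/(s + 2.1)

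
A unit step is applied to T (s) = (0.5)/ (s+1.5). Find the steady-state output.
FVT: lim_{t→∞} y(t) = lim_{s→0} s*Y(s) where Y(s) = T(s)/s.
= lim_{s→0} T(s) = T(0) = num(0)/den(0) = 0.5/1.5 = 0.3333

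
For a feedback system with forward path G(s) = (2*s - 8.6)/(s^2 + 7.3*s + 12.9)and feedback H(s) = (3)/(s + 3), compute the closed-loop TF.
Closed-loop T = G/(1+GH).
Numerator: G_num * H_den = 2*s^2 - 2.6*s - 25.8.
Denominator: G_den * H_den + G_num * H_num = (s^3 + 10.3*s^2 + 34.8*s + 38.7) + (6*s - 25.8) = s^3 + 10.3*s^2 + 40.8*s + 12.9.
T(s) = (2*s^2 - 2.6*s - 25.8)/(s^3 + 10.3*s^2 + 40.8*s + 12.9)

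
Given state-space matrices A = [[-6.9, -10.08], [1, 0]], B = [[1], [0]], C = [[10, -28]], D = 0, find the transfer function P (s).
P(s) = C(sI - A)⁻¹B + D.
Characteristic polynomial det(sI - A) = s^2 + 6.9*s + 10.08.
Numerator from C·adj(sI-A)·B + D·det(sI-A) = 10*s - 28.
P(s) = (10*s - 28)/(s^2 + 6.9*s + 10.08)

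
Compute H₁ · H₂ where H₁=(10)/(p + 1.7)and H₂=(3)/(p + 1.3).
Series: H = H₁ · H₂ = (n₁·n₂)/(d₁·d₂).
Num: n₁·n₂ = 30. Den: d₁·d₂ = p^2 + 3*p + 2.21.
H(p) = (30)/(p^2 + 3*p + 2.21)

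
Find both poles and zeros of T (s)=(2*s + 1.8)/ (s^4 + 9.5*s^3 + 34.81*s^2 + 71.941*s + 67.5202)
Set denominator = 0: s^4 + 9.5*s^3 + 34.81*s^2 + 71.941*s + 67.5202 = (s + 4.7)(s + 2.2)(s^2 + 2.6*s + 6.53) = 0 → Poles: -1.3 + 2.2j, -1.3 - 2.2j, -2.2, -4.7
Set numerator = 0: 2*s + 1.8 = 0 → Zeros: -0.9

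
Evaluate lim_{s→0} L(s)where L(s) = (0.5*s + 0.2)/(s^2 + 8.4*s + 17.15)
DC gain = L(0) = num(0)/den(0) = 0.2/17.15 = 0.01166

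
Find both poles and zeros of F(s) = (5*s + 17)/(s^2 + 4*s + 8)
Set denominator = 0: s^2 + 4*s + 8 = 0 → Poles: -2 + 2j, -2 - 2j
Set numerator = 0: 5*s + 17 = 0 → Zeros: -3.4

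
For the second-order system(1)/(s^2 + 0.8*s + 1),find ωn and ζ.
Standard form: ωn²/(s²+2ζωn·s+ωn²).
const=1=ωn² → ωn=1, s coeff=0.8=2ζωn → ζ=0.4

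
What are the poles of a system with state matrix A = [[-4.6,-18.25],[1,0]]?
Eigenvalues solve det(λI - A) = 0.
Characteristic polynomial: λ^2 + 4.6*λ + 18.25 = 0.
Roots: -2.3 + 3.6j, -2.3 - 3.6j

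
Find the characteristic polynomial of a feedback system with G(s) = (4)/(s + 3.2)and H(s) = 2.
Characteristic poly = G_den * H_den + G_num * H_num = (s + 3.2) + (8) = s + 11.2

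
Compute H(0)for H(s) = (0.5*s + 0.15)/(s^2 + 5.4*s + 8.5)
DC gain = H(0) = num(0)/den(0) = 0.15/8.5 = 0.01765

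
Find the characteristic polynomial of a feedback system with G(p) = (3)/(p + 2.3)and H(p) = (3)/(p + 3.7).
Characteristic poly = G_den * H_den + G_num * H_num = (p^2 + 6*p + 8.51) + (9) = p^2 + 6*p + 17.51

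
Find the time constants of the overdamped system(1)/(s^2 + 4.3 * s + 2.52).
Overdamped: real poles at -3.6, -0.7. τ = -1/pole → τ₁ = 0.2778, τ₂ = 1.429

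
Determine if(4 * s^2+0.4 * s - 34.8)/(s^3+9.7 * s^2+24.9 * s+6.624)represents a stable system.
Denominator: s^3 + 9.7*s^2 + 24.9*s + 6.624 = (s + 4.6)(s + 4.8)(s + 0.3). Poles: -0.3, -4.6, -4.8. All Re(p)<0: Yes (stable)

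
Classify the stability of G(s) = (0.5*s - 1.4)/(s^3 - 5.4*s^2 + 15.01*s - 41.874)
Denominator: s^3 - 5.4*s^2 + 15.01*s - 41.874 = (s - 4.2)(s^2 - 1.2*s + 9.97). Poles: 0.6 + 3.1j, 0.6 - 3.1j, 4.2. Unstable (3 pole(s) in RHP)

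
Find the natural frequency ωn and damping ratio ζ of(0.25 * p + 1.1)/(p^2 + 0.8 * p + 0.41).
Underdamped: complex pole -0.4 + 0.5j. ωn = |pole| = 0.6403, ζ = -Re(pole)/ωn = 0.6247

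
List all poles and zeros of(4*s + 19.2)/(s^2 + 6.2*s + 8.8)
Set denominator = 0: s^2 + 6.2*s + 8.8 = (s + 4)(s + 2.2) = 0 → Poles: -2.2, -4
Set numerator = 0: 4*s + 19.2 = 0 → Zeros: -4.8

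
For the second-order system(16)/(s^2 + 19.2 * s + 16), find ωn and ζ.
Standard form: ωn²/(s²+2ζωn·s+ωn²).
const=16=ωn² → ωn=4, s coeff=19.2=2ζωn → ζ=2.4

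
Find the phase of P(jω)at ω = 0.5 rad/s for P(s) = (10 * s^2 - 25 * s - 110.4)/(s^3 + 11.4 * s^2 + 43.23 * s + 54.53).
Substitute s = j*0.5: P(j0.5) = -1.94829 + 0.568281j.
∠P(j0.5) = atan2(Im, Re) = atan2(0.568281, -1.94829) = 163.74°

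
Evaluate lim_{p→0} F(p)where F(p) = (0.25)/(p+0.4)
DC gain = F(0) = num(0)/den(0) = 0.25/0.4 = 0.625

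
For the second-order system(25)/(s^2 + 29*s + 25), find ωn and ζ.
Standard form: ωn²/(s²+2ζωn·s+ωn²).
const=25=ωn² → ωn=5, s coeff=29=2ζωn → ζ=2.9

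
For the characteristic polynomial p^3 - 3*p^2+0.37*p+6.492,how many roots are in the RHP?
p^3 - 3*p^2 + 0.37*p + 6.492 = (p + 1.2)(p^2 - 4.2*p + 5.41). Poles: -1.2, 2.1 + 1j, 2.1 - 1j. RHP poles (Re>0): 2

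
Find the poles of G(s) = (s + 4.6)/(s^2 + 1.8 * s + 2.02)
Set denominator = 0: s^2 + 1.8*s + 2.02 = 0 → Poles: -0.9 + 1.1j, -0.9 - 1.1j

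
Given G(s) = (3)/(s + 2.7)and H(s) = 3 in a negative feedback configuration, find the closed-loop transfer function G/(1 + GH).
Closed-loop T = G/(1+GH).
Numerator: G_num * H_den = 3.
Denominator: G_den * H_den + G_num * H_num = (s + 2.7) + (9) = s + 11.7.
T(s) = (3)/(s + 11.7)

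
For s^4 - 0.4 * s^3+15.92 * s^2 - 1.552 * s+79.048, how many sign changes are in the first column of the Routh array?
Routh array:
s^4: [1, 15.92, 79.048]; s^3: [-0.4, -1.552]; s^2: [12.04, 79.048]; s^1: [1.07418]; s^0: [79.048]
First column: [1, -0.4, 12.04, 1.07418, 79.048]. Sign changes = 2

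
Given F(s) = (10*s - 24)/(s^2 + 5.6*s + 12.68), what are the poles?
Set denominator = 0: s^2 + 5.6*s + 12.68 = 0 → Poles: -2.8 + 2.2j, -2.8 - 2.2j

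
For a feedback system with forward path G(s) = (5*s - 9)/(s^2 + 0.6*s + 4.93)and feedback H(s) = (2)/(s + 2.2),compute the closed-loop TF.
Closed-loop T = G/(1+GH).
Numerator: G_num * H_den = 5*s^2 + 2*s - 19.8.
Denominator: G_den * H_den + G_num * H_num = (s^3 + 2.8*s^2 + 6.25*s + 10.846) + (10*s - 18) = s^3 + 2.8*s^2 + 16.25*s - 7.154.
T(s) = (5*s^2 + 2*s - 19.8)/(s^3 + 2.8*s^2 + 16.25*s - 7.154)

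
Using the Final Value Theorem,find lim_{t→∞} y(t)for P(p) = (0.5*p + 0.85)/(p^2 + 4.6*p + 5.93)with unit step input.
FVT: lim_{t→∞} y(t) = lim_{p→0} p*Y(p) where Y(p) = P(p)/p.
= lim_{p→0} P(p) = P(0) = num(0)/den(0) = 0.85/5.93 = 0.1433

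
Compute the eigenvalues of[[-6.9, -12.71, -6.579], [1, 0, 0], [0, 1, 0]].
Eigenvalues solve det(λI - A) = 0.
Characteristic polynomial: λ^3 + 6.9*λ^2 + 12.71*λ + 6.579 = 0.
Factor: (λ + 1.7)(λ + 0.9)(λ + 4.3) = 0.
Roots: -0.9, -1.7, -4.3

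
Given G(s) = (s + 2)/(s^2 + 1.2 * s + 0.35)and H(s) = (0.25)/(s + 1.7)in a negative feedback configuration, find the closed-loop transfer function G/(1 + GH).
Closed-loop T = G/(1+GH).
Numerator: G_num * H_den = s^2 + 3.7*s + 3.4.
Denominator: G_den * H_den + G_num * H_num = (s^3 + 2.9*s^2 + 2.39*s + 0.595) + (0.25*s + 0.5) = s^3 + 2.9*s^2 + 2.64*s + 1.095.
T(s) = (s^2 + 3.7*s + 3.4)/(s^3 + 2.9*s^2 + 2.64*s + 1.095)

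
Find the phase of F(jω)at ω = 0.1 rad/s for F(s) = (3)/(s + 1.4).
Substitute s = j*0.1: F(j0.1) = 2.13198 - 0.152284j.
∠F(j0.1) = atan2(Im, Re) = atan2(-0.152284, 2.13198) = -4.09°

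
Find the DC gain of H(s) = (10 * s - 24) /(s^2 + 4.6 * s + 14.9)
DC gain = H(0) = num(0)/den(0) = -24/14.9 = -1.611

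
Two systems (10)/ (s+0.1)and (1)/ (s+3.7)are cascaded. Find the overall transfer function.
Series: H = H₁ · H₂ = (n₁·n₂)/(d₁·d₂).
Num: n₁·n₂ = 10. Den: d₁·d₂ = s^2 + 3.8*s + 0.37.
H(s) = (10)/(s^2 + 3.8*s + 0.37)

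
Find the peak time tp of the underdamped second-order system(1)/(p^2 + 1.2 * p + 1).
Standard form: ωn²/(p²+2ζωn·p+ωn²) → ωn = 1, ζ = 0.6.
ωd = ωn·√(1-ζ²) = 1·√(1-0.6²) = 0.8.
tp = π/ωd = π/0.8 = 3.927 s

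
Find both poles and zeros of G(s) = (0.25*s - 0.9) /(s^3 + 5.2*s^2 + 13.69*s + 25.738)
Set denominator = 0: s^3 + 5.2*s^2 + 13.69*s + 25.738 = (s + 3.4)(s^2 + 1.8*s + 7.57) = 0 → Poles: -0.9 + 2.6j, -0.9 - 2.6j, -3.4
Set numerator = 0: 0.25*s - 0.9 = 0 → Zeros: 3.6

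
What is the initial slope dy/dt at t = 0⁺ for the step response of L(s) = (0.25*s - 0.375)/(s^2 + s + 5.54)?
IVT: y'(0⁺) = lim_{s→∞} s²·Y(s) = lim_{s→∞} s·L(s).
deg(num) = 1, deg(den) = 2, relative degree = 1, so s·L(s) → (leading num)/(leading den) = 0.25/1 = 0.25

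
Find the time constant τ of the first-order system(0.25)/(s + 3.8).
First-order system: τ = -1/pole. Pole = -3.8. τ = -1/(-3.8) = 0.2632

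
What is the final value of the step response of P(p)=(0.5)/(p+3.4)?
FVT: lim_{t→∞} y(t) = lim_{p→0} p*Y(p) where Y(p) = P(p)/p.
= lim_{p→0} P(p) = P(0) = num(0)/den(0) = 0.5/3.4 = 0.1471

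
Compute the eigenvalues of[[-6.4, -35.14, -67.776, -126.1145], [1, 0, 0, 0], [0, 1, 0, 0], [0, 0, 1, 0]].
Eigenvalues solve det(λI - A) = 0.
Characteristic polynomial: λ^4 + 6.4*λ^3 + 35.14*λ^2 + 67.776*λ + 126.1145 = 0.
Factor: (λ^2 + 4.4*λ + 20.05)(λ^2 + 2*λ + 6.29) = 0.
Roots: -1 + 2.3j, -1 - 2.3j, -2.2 + 3.9j, -2.2 - 3.9j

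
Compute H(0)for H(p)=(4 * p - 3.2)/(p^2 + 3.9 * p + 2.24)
DC gain = H(0) = num(0)/den(0) = -3.2/2.24 = -1.429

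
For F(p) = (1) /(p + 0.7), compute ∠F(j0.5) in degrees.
Substitute p = j*0.5: F(j0.5) = 0.945946 - 0.675676j.
∠F(j0.5) = atan2(Im, Re) = atan2(-0.675676, 0.945946) = -35.54°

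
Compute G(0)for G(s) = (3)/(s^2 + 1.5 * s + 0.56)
DC gain = G(0) = num(0)/den(0) = 3/0.56 = 5.357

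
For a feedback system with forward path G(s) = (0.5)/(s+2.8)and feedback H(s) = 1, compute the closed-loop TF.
Closed-loop T = G/(1+GH).
Numerator: G_num * H_den = 0.5.
Denominator: G_den * H_den + G_num * H_num = (s + 2.8) + (0.5) = s + 3.3.
T(s) = (0.5)/(s + 3.3)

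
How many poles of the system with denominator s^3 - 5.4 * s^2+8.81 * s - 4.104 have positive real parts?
s^3 - 5.4*s^2 + 8.81*s - 4.104 = (s - 1.9)(s - 2.7)(s - 0.8). Poles: 0.8, 1.9, 2.7. RHP poles (Re>0): 3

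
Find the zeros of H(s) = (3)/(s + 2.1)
Numerator is a nonzero constant (3) → Zeros: none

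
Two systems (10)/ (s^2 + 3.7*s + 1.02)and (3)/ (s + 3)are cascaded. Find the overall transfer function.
Series: H = H₁ · H₂ = (n₁·n₂)/(d₁·d₂).
Num: n₁·n₂ = 30. Den: d₁·d₂ = s^3 + 6.7*s^2 + 12.12*s + 3.06.
H(s) = (30)/(s^3 + 6.7*s^2 + 12.12*s + 3.06)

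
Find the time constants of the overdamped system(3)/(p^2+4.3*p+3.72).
Overdamped: real poles at -3.1, -1.2. τ = -1/pole → τ₁ = 0.3226, τ₂ = 0.8333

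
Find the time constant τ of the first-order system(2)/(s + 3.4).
First-order system: τ = -1/pole. Pole = -3.4. τ = -1/(-3.4) = 0.2941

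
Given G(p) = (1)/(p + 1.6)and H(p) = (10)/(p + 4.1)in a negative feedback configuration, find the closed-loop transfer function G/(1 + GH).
Closed-loop T = G/(1+GH).
Numerator: G_num * H_den = p + 4.1.
Denominator: G_den * H_den + G_num * H_num = (p^2 + 5.7*p + 6.56) + (10) = p^2 + 5.7*p + 16.56.
T(p) = (p + 4.1)/(p^2 + 5.7*p + 16.56)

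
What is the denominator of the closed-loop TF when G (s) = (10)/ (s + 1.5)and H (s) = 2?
Characteristic poly = G_den * H_den + G_num * H_num = (s + 1.5) + (20) = s + 21.5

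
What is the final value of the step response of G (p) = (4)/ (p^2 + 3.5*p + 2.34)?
FVT: lim_{t→∞} y(t) = lim_{p→0} p*Y(p) where Y(p) = G(p)/p.
= lim_{p→0} G(p) = G(0) = num(0)/den(0) = 4/2.34 = 1.709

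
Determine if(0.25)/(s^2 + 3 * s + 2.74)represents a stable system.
Denominator: s^2 + 3*s + 2.74. Poles: -1.5 + 0.7j, -1.5 - 0.7j. All Re(p)<0: Yes (stable)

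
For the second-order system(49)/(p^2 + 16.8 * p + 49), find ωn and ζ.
Standard form: ωn²/(p²+2ζωn·p+ωn²).
const=49=ωn² → ωn=7, p coeff=16.8=2ζωn → ζ=1.2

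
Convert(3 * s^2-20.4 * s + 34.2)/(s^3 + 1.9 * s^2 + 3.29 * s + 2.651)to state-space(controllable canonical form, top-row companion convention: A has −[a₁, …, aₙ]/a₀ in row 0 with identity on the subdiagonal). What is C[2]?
Reachable canonical form: C = numerator coefficients (right-aligned, zero-padded to length n).
num = 3*s^2 - 20.4*s + 34.2, C = [[3, -20.4, 34.2]].
C[2] = 34.2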